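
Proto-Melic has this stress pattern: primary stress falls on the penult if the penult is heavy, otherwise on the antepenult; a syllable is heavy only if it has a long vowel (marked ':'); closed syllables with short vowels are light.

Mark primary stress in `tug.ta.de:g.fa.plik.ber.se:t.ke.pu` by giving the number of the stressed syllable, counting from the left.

Weights: 7 se:t H, 8 ke L, 9 pu L.
The penult (syllable 8, ke) is light, so stress falls on the antepenult (syllable 7, se:t).
Primary stress: syllable 7 → tug.ta.de:g.fa.plik.ber.ˈse:t.ke.pu.

7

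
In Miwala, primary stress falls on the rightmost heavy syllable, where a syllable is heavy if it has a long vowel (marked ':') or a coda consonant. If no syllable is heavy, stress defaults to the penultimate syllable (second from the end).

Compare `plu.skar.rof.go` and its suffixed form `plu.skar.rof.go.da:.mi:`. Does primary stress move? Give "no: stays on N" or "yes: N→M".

Base `plu.skar.rof.go` (4 syllables):
  Weights: 1 plu L, 2 skar H, 3 rof H, 4 go L.
  Heavy syllables in the domain: 2, 3. The rightmost is syllable 3 (rof).
  → primary stress on syllable 3.
Suffixed `plu.skar.rof.go.da:.mi:` (6 syllables):
  Weights: 1 plu L, 2 skar H, 3 rof H, 4 go L, 5 da: H, 6 mi: H.
  Heavy syllables in the domain: 2, 3, 5, 6. The rightmost is syllable 6 (mi:).
  → primary stress on syllable 6.

yes: 3→6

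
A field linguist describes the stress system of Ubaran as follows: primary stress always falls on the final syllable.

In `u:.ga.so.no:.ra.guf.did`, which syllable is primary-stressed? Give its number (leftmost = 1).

7

The word has 7 syllables; the final syllable is syllable 7 (did).
Primary stress: syllable 7 → u:.ga.so.no:.ra.guf.ˈdid.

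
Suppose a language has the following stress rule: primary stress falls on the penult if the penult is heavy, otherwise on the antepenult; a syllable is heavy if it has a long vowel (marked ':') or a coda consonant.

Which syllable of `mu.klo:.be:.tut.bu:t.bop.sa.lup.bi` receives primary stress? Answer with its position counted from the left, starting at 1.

8

Weights: 7 sa L, 8 lup H, 9 bi L.
The penult (syllable 8, lup) is heavy, so it takes stress.
Primary stress: syllable 8 → mu.klo:.be:.tut.bu:t.bop.sa.ˈlup.bi.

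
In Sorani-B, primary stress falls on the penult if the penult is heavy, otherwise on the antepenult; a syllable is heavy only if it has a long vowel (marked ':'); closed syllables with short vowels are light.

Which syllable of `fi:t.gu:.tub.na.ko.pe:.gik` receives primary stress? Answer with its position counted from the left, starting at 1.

Weights: 5 ko L, 6 pe: H, 7 gik L.
The penult (syllable 6, pe:) is heavy, so it takes stress.
Primary stress: syllable 6 → fi:t.gu:.tub.na.ko.ˈpe:.gik.

6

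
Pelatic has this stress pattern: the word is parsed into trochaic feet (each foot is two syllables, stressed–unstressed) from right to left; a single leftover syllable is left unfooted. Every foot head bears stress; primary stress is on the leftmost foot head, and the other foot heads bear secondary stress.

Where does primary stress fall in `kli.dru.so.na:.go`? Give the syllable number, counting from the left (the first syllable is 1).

2

Parse right to left into trochaic (ˈσσ) feet: kli (ˈdru.so) (ˈna:.go). Syllable 1 is left unfooted.
Foot heads (stressed positions): 2, 4.
End Rule Leftmost: primary stress on the leftmost head = syllable 2.
Primary stress: syllable 2 → kli.ˈdru.so.na:.go.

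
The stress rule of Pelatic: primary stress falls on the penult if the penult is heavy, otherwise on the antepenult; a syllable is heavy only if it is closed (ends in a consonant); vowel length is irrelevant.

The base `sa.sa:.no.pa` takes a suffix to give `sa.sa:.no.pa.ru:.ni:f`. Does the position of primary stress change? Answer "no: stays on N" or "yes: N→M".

Base `sa.sa:.no.pa` (4 syllables):
  Weights: 2 sa: L, 3 no L, 4 pa L.
  The penult (syllable 3, no) is light, so stress falls on the antepenult (syllable 2, sa:).
  → primary stress on syllable 2.
Suffixed `sa.sa:.no.pa.ru:.ni:f` (6 syllables):
  Weights: 4 pa L, 5 ru: L, 6 ni:f H.
  The penult (syllable 5, ru:) is light, so stress falls on the antepenult (syllable 4, pa).
  → primary stress on syllable 4.

yes: 2→4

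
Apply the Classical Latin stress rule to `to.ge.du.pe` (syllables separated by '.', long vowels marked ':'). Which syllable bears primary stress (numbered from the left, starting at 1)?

2

Classical Latin: stress the penult if heavy (long vowel or closed), else the antepenult.
Weights: 2 ge L, 3 du L, 4 pe L.
The penult (syllable 3, du) is light, so stress falls on the antepenult (syllable 2, ge).
Stress on syllable 2: to.ˈge.du.pe.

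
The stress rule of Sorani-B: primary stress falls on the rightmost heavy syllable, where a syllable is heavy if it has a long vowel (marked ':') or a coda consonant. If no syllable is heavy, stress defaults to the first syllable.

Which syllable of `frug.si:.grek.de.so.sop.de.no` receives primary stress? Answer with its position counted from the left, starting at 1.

Weights: 1 frug H, 2 si: H, 3 grek H, 4 de L, 5 so L, 6 sop H, 7 de L, 8 no L.
Heavy syllables in the domain: 1, 2, 3, 6. The rightmost is syllable 6 (sop).
Primary stress: syllable 6 → frug.si:.grek.de.so.ˈsop.de.no.

6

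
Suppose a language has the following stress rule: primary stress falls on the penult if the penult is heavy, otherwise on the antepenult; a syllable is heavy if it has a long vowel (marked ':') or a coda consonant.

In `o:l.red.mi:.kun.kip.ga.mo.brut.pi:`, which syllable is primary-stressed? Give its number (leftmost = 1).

8

Weights: 7 mo L, 8 brut H, 9 pi: H.
The penult (syllable 8, brut) is heavy, so it takes stress.
Primary stress: syllable 8 → o:l.red.mi:.kun.kip.ga.mo.ˈbrut.pi:.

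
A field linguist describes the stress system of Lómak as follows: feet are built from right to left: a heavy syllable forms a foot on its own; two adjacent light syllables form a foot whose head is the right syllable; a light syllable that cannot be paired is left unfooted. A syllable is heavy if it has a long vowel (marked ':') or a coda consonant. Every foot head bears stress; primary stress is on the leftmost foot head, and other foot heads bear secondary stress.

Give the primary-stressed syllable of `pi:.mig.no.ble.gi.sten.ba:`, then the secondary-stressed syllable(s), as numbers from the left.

Weights: 1 pi: H, 2 mig H, 3 no L, 4 ble L, 5 gi L, 6 sten H, 7 ba: H.
Parse right to left (heavy = foot alone; LL = one foot; stranded L unfooted): (ˈpi:) (ˈmig) no (ble.ˈgi) (ˈsten) (ˈba:).
Foot heads: 1, 2, 5, 6, 7.
Primary stress on the leftmost head = syllable 1.
Secondary stress on 2, 5, 6, 7: ˈpi:.ˌmig.no.ble.ˌgi.ˌsten.ˌba:.

primary 1, secondary 2, 5, 6, 7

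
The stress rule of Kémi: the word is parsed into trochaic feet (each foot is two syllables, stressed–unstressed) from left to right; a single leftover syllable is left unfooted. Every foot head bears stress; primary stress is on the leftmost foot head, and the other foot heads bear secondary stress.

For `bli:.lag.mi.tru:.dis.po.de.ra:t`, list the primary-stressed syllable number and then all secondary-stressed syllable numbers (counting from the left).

Parse left to right into trochaic (ˈσσ) feet: (ˈbli:.lag) (ˈmi.tru:) (ˈdis.po) (ˈde.ra:t).
Foot heads (stressed positions): 1, 3, 5, 7.
End Rule Leftmost: primary stress on the leftmost head = syllable 1.
Secondary stress on 3, 5, 7: ˈbli:.lag.ˌmi.tru:.ˌdis.po.ˌde.ra:t.

primary 1, secondary 3, 5, 7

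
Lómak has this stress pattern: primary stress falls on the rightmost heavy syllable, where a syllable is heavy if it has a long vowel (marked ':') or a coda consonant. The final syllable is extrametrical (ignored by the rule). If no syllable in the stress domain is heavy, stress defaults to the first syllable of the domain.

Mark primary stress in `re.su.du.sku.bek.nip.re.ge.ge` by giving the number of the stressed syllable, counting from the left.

6

The final syllable (9, ge) is extrametrical; the stress domain is syllables 1–8.
Weights: 1 re L, 2 su L, 3 du L, 4 sku L, 5 bek H, 6 nip H, 7 re L, 8 ge L.
Heavy syllables in the domain: 5, 6. The rightmost is syllable 6 (nip).
Primary stress: syllable 6 → re.su.du.sku.bek.ˈnip.re.ge.ge.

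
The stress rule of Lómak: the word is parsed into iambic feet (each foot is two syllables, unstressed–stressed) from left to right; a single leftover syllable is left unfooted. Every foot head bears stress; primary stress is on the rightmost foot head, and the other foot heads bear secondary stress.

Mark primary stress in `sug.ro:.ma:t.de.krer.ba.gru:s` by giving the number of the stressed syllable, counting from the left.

Parse left to right into iambic (σˈσ) feet: (sug.ˈro:) (ma:t.ˈde) (krer.ˈba) gru:s. Syllable 7 is left unfooted.
Foot heads (stressed positions): 2, 4, 6.
End Rule Rightmost: primary stress on the rightmost head = syllable 6.
Primary stress: syllable 6 → sug.ro:.ma:t.de.krer.ˈba.gru:s.

6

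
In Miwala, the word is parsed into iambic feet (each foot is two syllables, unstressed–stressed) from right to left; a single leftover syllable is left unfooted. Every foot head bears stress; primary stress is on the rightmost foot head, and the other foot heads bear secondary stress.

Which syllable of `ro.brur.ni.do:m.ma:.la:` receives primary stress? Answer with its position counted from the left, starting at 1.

Parse right to left into iambic (σˈσ) feet: (ro.ˈbrur) (ni.ˈdo:m) (ma:.ˈla:).
Foot heads (stressed positions): 2, 4, 6.
End Rule Rightmost: primary stress on the rightmost head = syllable 6.
Primary stress: syllable 6 → ro.brur.ni.do:m.ma:.ˈla:.

6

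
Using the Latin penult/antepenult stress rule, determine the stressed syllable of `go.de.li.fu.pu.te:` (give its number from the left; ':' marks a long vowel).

4

Classical Latin: stress the penult if heavy (long vowel or closed), else the antepenult.
Weights: 4 fu L, 5 pu L, 6 te: H.
The penult (syllable 5, pu) is light, so stress falls on the antepenult (syllable 4, fu).
Stress on syllable 4: go.de.li.ˈfu.pu.te:.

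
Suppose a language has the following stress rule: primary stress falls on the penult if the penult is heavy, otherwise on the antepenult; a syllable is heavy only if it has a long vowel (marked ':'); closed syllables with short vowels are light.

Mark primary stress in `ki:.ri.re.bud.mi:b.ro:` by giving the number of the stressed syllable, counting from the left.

Weights: 4 bud L, 5 mi:b H, 6 ro: H.
The penult (syllable 5, mi:b) is heavy, so it takes stress.
Primary stress: syllable 5 → ki:.ri.re.bud.ˈmi:b.ro:.

5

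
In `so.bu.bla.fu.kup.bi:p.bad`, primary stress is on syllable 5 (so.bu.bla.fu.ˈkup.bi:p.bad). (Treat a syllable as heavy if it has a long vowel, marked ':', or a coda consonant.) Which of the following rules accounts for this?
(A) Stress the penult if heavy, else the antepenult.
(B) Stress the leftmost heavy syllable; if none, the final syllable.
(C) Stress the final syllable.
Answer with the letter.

B

Rule A → syllable 6 (observed: 5).
Rule B → syllable 5 ✓.
Rule C → syllable 7 (observed: 5).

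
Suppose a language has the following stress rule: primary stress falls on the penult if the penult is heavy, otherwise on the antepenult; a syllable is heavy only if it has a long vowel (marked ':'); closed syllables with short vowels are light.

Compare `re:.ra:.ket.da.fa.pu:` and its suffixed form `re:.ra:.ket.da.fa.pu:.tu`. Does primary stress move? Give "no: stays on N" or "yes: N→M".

yes: 4→6

Base `re:.ra:.ket.da.fa.pu:` (6 syllables):
  Weights: 4 da L, 5 fa L, 6 pu: H.
  The penult (syllable 5, fa) is light, so stress falls on the antepenult (syllable 4, da).
  → primary stress on syllable 4.
Suffixed `re:.ra:.ket.da.fa.pu:.tu` (7 syllables):
  Weights: 5 fa L, 6 pu: H, 7 tu L.
  The penult (syllable 6, pu:) is heavy, so it takes stress.
  → primary stress on syllable 6.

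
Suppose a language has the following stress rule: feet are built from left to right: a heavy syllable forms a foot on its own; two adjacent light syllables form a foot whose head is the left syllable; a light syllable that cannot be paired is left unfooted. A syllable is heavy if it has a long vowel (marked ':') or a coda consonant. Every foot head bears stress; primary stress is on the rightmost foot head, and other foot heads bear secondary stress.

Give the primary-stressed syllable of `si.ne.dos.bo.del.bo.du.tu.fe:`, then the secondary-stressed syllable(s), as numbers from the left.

primary 9, secondary 1, 3, 5, 6

Weights: 1 si L, 2 ne L, 3 dos H, 4 bo L, 5 del H, 6 bo L, 7 du L, 8 tu L, 9 fe: H.
Parse left to right (heavy = foot alone; LL = one foot; stranded L unfooted): (ˈsi.ne) (ˈdos) bo (ˈdel) (ˈbo.du) tu (ˈfe:).
Foot heads: 1, 3, 5, 6, 9.
Primary stress on the rightmost head = syllable 9.
Secondary stress on 1, 3, 5, 6: ˌsi.ne.ˌdos.bo.ˌdel.ˌbo.du.tu.ˈfe:.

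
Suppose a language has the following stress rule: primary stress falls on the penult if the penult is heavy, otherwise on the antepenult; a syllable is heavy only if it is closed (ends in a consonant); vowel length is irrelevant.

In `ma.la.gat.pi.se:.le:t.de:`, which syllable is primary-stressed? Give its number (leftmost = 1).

Weights: 5 se: L, 6 le:t H, 7 de: L.
The penult (syllable 6, le:t) is heavy, so it takes stress.
Primary stress: syllable 6 → ma.la.gat.pi.se:.ˈle:t.de:.

6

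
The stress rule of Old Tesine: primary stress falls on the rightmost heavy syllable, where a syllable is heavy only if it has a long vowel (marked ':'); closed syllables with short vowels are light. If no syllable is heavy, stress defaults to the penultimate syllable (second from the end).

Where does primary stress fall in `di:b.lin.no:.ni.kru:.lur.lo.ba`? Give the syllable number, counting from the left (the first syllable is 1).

5

Weights: 1 di:b H, 2 lin L, 3 no: H, 4 ni L, 5 kru: H, 6 lur L, 7 lo L, 8 ba L.
Heavy syllables in the domain: 1, 3, 5. The rightmost is syllable 5 (kru:).
Primary stress: syllable 5 → di:b.lin.no:.ni.ˈkru:.lur.lo.ba.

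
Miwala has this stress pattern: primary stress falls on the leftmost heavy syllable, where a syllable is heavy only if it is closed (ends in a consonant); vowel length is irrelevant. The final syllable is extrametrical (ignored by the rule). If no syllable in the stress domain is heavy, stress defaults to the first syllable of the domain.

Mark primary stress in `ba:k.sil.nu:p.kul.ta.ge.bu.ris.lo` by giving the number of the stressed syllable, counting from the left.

The final syllable (9, lo) is extrametrical; the stress domain is syllables 1–8.
Weights: 1 ba:k H, 2 sil H, 3 nu:p H, 4 kul H, 5 ta L, 6 ge L, 7 bu L, 8 ris H.
Heavy syllables in the domain: 1, 2, 3, 4, 8. The leftmost is syllable 1 (ba:k).
Primary stress: syllable 1 → ˈba:k.sil.nu:p.kul.ta.ge.bu.ris.lo.

1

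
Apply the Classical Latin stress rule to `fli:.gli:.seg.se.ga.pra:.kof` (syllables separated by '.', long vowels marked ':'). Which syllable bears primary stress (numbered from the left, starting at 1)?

Classical Latin: stress the penult if heavy (long vowel or closed), else the antepenult.
Weights: 5 ga L, 6 pra: H, 7 kof H.
The penult (syllable 6, pra:) is heavy, so it takes stress.
Stress on syllable 6: fli:.gli:.seg.se.ga.ˈpra:.kof.

6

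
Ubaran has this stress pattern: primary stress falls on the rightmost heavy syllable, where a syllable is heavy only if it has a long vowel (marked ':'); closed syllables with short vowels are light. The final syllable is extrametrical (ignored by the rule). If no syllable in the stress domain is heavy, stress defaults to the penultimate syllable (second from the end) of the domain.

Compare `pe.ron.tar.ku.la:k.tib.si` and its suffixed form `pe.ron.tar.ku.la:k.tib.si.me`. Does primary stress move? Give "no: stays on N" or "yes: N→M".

no: stays on 5

Base `pe.ron.tar.ku.la:k.tib.si` (7 syllables):
  The final syllable (7, si) is extrametrical; the stress domain is syllables 1–6.
  Weights: 1 pe L, 2 ron L, 3 tar L, 4 ku L, 5 la:k H, 6 tib L.
  Heavy syllables in the domain: 5. The rightmost is syllable 5 (la:k).
  → primary stress on syllable 5.
Suffixed `pe.ron.tar.ku.la:k.tib.si.me` (8 syllables):
  The final syllable (8, me) is extrametrical; the stress domain is syllables 1–7.
  Weights: 1 pe L, 2 ron L, 3 tar L, 4 ku L, 5 la:k H, 6 tib L, 7 si L.
  Heavy syllables in the domain: 5. The rightmost is syllable 5 (la:k).
  → primary stress on syllable 5.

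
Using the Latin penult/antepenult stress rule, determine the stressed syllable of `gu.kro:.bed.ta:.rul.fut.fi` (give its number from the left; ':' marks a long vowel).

6

Classical Latin: stress the penult if heavy (long vowel or closed), else the antepenult.
Weights: 5 rul H, 6 fut H, 7 fi L.
The penult (syllable 6, fut) is heavy, so it takes stress.
Stress on syllable 6: gu.kro:.bed.ta:.rul.ˈfut.fi.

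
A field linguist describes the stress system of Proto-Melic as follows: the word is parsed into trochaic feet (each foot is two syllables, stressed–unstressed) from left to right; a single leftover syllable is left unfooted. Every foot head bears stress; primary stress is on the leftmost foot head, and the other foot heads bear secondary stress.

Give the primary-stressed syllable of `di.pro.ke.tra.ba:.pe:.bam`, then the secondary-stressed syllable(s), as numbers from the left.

primary 1, secondary 3, 5

Parse left to right into trochaic (ˈσσ) feet: (ˈdi.pro) (ˈke.tra) (ˈba:.pe:) bam. Syllable 7 is left unfooted.
Foot heads (stressed positions): 1, 3, 5.
End Rule Leftmost: primary stress on the leftmost head = syllable 1.
Secondary stress on 3, 5: ˈdi.pro.ˌke.tra.ˌba:.pe:.bam.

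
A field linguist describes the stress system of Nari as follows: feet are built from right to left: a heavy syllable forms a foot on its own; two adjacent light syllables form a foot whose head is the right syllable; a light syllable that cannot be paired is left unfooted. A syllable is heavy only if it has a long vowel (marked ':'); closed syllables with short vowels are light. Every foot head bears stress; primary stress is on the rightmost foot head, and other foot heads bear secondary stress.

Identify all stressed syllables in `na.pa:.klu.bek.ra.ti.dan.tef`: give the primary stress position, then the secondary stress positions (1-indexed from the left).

Weights: 1 na L, 2 pa: H, 3 klu L, 4 bek L, 5 ra L, 6 ti L, 7 dan L, 8 tef L.
Parse right to left (heavy = foot alone; LL = one foot; stranded L unfooted): na (ˈpa:) (klu.ˈbek) (ra.ˈti) (dan.ˈtef).
Foot heads: 2, 4, 6, 8.
Primary stress on the rightmost head = syllable 8.
Secondary stress on 2, 4, 6: na.ˌpa:.klu.ˌbek.ra.ˌti.dan.ˈtef.

primary 8, secondary 2, 4, 6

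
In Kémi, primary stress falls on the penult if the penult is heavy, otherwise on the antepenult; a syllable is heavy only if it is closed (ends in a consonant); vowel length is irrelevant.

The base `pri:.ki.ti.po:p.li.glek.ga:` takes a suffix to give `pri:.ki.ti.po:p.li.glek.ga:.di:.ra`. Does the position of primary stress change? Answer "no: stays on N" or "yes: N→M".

Base `pri:.ki.ti.po:p.li.glek.ga:` (7 syllables):
  Weights: 5 li L, 6 glek H, 7 ga: L.
  The penult (syllable 6, glek) is heavy, so it takes stress.
  → primary stress on syllable 6.
Suffixed `pri:.ki.ti.po:p.li.glek.ga:.di:.ra` (9 syllables):
  Weights: 7 ga: L, 8 di: L, 9 ra L.
  The penult (syllable 8, di:) is light, so stress falls on the antepenult (syllable 7, ga:).
  → primary stress on syllable 7.

yes: 6→7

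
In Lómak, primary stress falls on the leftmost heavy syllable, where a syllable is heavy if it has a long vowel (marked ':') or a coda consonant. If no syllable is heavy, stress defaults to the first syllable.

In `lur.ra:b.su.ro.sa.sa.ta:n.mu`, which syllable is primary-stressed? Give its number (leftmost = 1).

1

Weights: 1 lur H, 2 ra:b H, 3 su L, 4 ro L, 5 sa L, 6 sa L, 7 ta:n H, 8 mu L.
Heavy syllables in the domain: 1, 2, 7. The leftmost is syllable 1 (lur).
Primary stress: syllable 1 → ˈlur.ra:b.su.ro.sa.sa.ta:n.mu.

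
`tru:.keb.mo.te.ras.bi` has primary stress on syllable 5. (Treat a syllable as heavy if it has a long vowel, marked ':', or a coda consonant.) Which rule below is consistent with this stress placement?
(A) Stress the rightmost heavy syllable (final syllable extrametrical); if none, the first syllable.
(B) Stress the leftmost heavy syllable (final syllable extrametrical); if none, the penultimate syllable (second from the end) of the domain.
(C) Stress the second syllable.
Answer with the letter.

A

Rule A → syllable 5 ✓.
Rule B → syllable 1 (observed: 5).
Rule C → syllable 2 (observed: 5).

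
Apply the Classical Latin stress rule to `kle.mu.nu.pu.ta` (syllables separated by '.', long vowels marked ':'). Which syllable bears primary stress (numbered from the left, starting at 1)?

3

Classical Latin: stress the penult if heavy (long vowel or closed), else the antepenult.
Weights: 3 nu L, 4 pu L, 5 ta L.
The penult (syllable 4, pu) is light, so stress falls on the antepenult (syllable 3, nu).
Stress on syllable 3: kle.mu.ˈnu.pu.ta.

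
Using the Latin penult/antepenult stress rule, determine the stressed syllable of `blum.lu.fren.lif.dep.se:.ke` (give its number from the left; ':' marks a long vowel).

6

Classical Latin: stress the penult if heavy (long vowel or closed), else the antepenult.
Weights: 5 dep H, 6 se: H, 7 ke L.
The penult (syllable 6, se:) is heavy, so it takes stress.
Stress on syllable 6: blum.lu.fren.lif.dep.ˈse:.ke.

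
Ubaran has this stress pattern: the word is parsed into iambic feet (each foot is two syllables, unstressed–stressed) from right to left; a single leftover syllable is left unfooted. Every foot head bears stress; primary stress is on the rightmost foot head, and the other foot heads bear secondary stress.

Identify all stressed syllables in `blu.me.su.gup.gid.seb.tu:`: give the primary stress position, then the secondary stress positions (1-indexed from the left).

primary 7, secondary 3, 5

Parse right to left into iambic (σˈσ) feet: blu (me.ˈsu) (gup.ˈgid) (seb.ˈtu:). Syllable 1 is left unfooted.
Foot heads (stressed positions): 3, 5, 7.
End Rule Rightmost: primary stress on the rightmost head = syllable 7.
Secondary stress on 3, 5: blu.me.ˌsu.gup.ˌgid.seb.ˈtu:.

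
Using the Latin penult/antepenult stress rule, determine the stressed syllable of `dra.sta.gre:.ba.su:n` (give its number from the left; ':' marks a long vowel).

3

Classical Latin: stress the penult if heavy (long vowel or closed), else the antepenult.
Weights: 3 gre: H, 4 ba L, 5 su:n H.
The penult (syllable 4, ba) is light, so stress falls on the antepenult (syllable 3, gre:).
Stress on syllable 3: dra.sta.ˈgre:.ba.su:n.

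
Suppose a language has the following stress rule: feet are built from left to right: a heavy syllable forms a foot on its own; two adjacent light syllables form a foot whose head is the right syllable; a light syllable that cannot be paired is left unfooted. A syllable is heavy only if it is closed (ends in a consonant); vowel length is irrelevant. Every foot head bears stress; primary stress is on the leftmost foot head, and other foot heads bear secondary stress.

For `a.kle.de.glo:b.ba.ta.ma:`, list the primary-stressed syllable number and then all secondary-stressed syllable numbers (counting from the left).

Weights: 1 a L, 2 kle L, 3 de L, 4 glo:b H, 5 ba L, 6 ta L, 7 ma: L.
Parse left to right (heavy = foot alone; LL = one foot; stranded L unfooted): (a.ˈkle) de (ˈglo:b) (ba.ˈta) ma:.
Foot heads: 2, 4, 6.
Primary stress on the leftmost head = syllable 2.
Secondary stress on 4, 6: a.ˈkle.de.ˌglo:b.ba.ˌta.ma:.

primary 2, secondary 4, 6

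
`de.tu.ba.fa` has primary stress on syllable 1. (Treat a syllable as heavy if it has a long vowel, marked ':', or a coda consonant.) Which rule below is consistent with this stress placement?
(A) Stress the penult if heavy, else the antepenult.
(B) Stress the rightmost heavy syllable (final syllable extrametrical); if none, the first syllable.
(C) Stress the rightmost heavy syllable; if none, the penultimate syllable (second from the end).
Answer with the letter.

B

Rule A → syllable 2 (observed: 1).
Rule B → syllable 1 ✓.
Rule C → syllable 3 (observed: 1).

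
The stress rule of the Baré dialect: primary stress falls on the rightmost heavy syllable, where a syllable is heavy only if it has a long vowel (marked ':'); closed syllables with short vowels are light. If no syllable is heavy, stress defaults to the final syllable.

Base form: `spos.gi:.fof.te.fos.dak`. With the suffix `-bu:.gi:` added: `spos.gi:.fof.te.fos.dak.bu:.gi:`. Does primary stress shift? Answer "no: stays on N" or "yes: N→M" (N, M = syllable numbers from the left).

Base `spos.gi:.fof.te.fos.dak` (6 syllables):
  Weights: 1 spos L, 2 gi: H, 3 fof L, 4 te L, 5 fos L, 6 dak L.
  Heavy syllables in the domain: 2. The rightmost is syllable 2 (gi:).
  → primary stress on syllable 2.
Suffixed `spos.gi:.fof.te.fos.dak.bu:.gi:` (8 syllables):
  Weights: 1 spos L, 2 gi: H, 3 fof L, 4 te L, 5 fos L, 6 dak L, 7 bu: H, 8 gi: H.
  Heavy syllables in the domain: 2, 7, 8. The rightmost is syllable 8 (gi:).
  → primary stress on syllable 8.

yes: 2→8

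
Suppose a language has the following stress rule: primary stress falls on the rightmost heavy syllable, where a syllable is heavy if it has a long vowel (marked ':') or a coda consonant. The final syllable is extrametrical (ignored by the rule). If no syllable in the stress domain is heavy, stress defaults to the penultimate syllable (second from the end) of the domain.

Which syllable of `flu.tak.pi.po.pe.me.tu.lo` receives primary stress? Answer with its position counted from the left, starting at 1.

The final syllable (8, lo) is extrametrical; the stress domain is syllables 1–7.
Weights: 1 flu L, 2 tak H, 3 pi L, 4 po L, 5 pe L, 6 me L, 7 tu L.
Heavy syllables in the domain: 2. The rightmost is syllable 2 (tak).
Primary stress: syllable 2 → flu.ˈtak.pi.po.pe.me.tu.lo.

2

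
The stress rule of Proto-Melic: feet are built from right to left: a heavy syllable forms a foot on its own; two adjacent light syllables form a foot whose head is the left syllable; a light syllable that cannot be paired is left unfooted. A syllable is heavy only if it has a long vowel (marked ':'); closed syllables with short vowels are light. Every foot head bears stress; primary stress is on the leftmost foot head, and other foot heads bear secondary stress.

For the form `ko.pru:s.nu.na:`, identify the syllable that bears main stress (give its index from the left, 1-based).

2

Weights: 1 ko L, 2 pru:s H, 3 nu L, 4 na: H.
Parse right to left (heavy = foot alone; LL = one foot; stranded L unfooted): ko (ˈpru:s) nu (ˈna:).
Foot heads: 2, 4.
Primary stress on the leftmost head = syllable 2.
Primary stress: syllable 2 → ko.ˈpru:s.nu.na:.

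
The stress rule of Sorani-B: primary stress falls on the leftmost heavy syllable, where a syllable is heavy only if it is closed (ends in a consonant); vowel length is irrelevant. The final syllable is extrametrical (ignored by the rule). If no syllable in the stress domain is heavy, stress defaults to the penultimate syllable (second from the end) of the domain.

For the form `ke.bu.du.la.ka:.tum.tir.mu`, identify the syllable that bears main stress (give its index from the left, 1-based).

The final syllable (8, mu) is extrametrical; the stress domain is syllables 1–7.
Weights: 1 ke L, 2 bu L, 3 du L, 4 la L, 5 ka: L, 6 tum H, 7 tir H.
Heavy syllables in the domain: 6, 7. The leftmost is syllable 6 (tum).
Primary stress: syllable 6 → ke.bu.du.la.ka:.ˈtum.tir.mu.

6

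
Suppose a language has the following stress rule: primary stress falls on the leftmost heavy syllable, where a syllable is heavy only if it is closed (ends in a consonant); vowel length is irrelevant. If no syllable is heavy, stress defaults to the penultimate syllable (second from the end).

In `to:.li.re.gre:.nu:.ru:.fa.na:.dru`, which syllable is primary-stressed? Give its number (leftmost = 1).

Weights: 1 to: L, 2 li L, 3 re L, 4 gre: L, 5 nu: L, 6 ru: L, 7 fa L, 8 na: L, 9 dru L.
No heavy syllable in the domain; default to the penultimate syllable (second from the end) = syllable 8.
Primary stress: syllable 8 → to:.li.re.gre:.nu:.ru:.fa.ˈna:.dru.

8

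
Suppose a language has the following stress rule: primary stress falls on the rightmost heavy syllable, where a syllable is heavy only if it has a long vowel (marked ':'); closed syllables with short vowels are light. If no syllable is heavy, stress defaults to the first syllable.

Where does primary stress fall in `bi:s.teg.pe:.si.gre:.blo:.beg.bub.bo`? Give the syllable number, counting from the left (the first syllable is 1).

6

Weights: 1 bi:s H, 2 teg L, 3 pe: H, 4 si L, 5 gre: H, 6 blo: H, 7 beg L, 8 bub L, 9 bo L.
Heavy syllables in the domain: 1, 3, 5, 6. The rightmost is syllable 6 (blo:).
Primary stress: syllable 6 → bi:s.teg.pe:.si.gre:.ˈblo:.beg.bub.bo.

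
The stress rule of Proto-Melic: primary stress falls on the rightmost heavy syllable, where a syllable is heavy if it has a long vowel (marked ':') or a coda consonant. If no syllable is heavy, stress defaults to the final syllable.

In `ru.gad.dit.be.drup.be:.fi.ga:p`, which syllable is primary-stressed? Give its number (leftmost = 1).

8

Weights: 1 ru L, 2 gad H, 3 dit H, 4 be L, 5 drup H, 6 be: H, 7 fi L, 8 ga:p H.
Heavy syllables in the domain: 2, 3, 5, 6, 8. The rightmost is syllable 8 (ga:p).
Primary stress: syllable 8 → ru.gad.dit.be.drup.be:.fi.ˈga:p.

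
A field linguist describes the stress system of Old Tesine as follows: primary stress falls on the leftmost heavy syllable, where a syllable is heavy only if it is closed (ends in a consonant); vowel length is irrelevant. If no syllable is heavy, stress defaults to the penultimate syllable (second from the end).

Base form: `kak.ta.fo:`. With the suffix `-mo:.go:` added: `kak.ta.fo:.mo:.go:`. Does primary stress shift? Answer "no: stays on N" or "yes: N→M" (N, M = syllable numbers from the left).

Base `kak.ta.fo:` (3 syllables):
  Weights: 1 kak H, 2 ta L, 3 fo: L.
  Heavy syllables in the domain: 1. The leftmost is syllable 1 (kak).
  → primary stress on syllable 1.
Suffixed `kak.ta.fo:.mo:.go:` (5 syllables):
  Weights: 1 kak H, 2 ta L, 3 fo: L, 4 mo: L, 5 go: L.
  Heavy syllables in the domain: 1. The leftmost is syllable 1 (kak).
  → primary stress on syllable 1.

no: stays on 1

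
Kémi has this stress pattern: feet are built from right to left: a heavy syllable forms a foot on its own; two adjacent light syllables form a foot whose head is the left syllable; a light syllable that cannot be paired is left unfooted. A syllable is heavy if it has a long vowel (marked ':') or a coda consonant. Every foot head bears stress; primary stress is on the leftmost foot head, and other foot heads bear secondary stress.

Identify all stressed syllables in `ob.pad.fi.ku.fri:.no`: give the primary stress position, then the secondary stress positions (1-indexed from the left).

primary 1, secondary 2, 3, 5

Weights: 1 ob H, 2 pad H, 3 fi L, 4 ku L, 5 fri: H, 6 no L.
Parse right to left (heavy = foot alone; LL = one foot; stranded L unfooted): (ˈob) (ˈpad) (ˈfi.ku) (ˈfri:) no.
Foot heads: 1, 2, 3, 5.
Primary stress on the leftmost head = syllable 1.
Secondary stress on 2, 3, 5: ˈob.ˌpad.ˌfi.ku.ˌfri:.no.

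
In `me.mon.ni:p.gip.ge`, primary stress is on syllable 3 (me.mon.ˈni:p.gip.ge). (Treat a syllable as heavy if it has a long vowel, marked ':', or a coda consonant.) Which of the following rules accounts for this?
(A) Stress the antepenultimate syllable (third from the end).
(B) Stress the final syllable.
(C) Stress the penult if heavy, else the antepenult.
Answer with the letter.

Rule A → syllable 3 ✓.
Rule B → syllable 5 (observed: 3).
Rule C → syllable 4 (observed: 3).

A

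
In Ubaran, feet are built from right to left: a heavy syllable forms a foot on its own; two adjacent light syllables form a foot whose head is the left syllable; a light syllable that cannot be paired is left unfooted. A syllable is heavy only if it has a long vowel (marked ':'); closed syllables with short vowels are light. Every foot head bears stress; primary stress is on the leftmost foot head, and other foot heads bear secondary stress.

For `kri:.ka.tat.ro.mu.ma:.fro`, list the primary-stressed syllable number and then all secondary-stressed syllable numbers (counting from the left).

primary 1, secondary 2, 4, 6

Weights: 1 kri: H, 2 ka L, 3 tat L, 4 ro L, 5 mu L, 6 ma: H, 7 fro L.
Parse right to left (heavy = foot alone; LL = one foot; stranded L unfooted): (ˈkri:) (ˈka.tat) (ˈro.mu) (ˈma:) fro.
Foot heads: 1, 2, 4, 6.
Primary stress on the leftmost head = syllable 1.
Secondary stress on 2, 4, 6: ˈkri:.ˌka.tat.ˌro.mu.ˌma:.fro.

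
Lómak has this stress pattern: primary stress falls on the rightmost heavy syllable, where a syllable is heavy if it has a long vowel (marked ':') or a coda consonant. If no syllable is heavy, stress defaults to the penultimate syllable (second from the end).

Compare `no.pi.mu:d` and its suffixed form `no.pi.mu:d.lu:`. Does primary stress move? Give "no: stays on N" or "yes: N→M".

Base `no.pi.mu:d` (3 syllables):
  Weights: 1 no L, 2 pi L, 3 mu:d H.
  Heavy syllables in the domain: 3. The rightmost is syllable 3 (mu:d).
  → primary stress on syllable 3.
Suffixed `no.pi.mu:d.lu:` (4 syllables):
  Weights: 1 no L, 2 pi L, 3 mu:d H, 4 lu: H.
  Heavy syllables in the domain: 3, 4. The rightmost is syllable 4 (lu:).
  → primary stress on syllable 4.

yes: 3→4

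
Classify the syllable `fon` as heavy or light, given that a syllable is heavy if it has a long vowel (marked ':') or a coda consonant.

heavy

`fon`: short vowel, closed (coda /n/). Closed → heavy.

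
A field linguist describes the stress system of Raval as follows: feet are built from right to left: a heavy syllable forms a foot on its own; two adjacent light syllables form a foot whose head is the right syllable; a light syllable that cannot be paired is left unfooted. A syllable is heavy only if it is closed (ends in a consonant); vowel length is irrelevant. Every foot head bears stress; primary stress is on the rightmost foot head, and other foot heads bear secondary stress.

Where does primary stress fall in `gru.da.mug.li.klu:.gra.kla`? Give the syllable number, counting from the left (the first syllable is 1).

Weights: 1 gru L, 2 da L, 3 mug H, 4 li L, 5 klu: L, 6 gra L, 7 kla L.
Parse right to left (heavy = foot alone; LL = one foot; stranded L unfooted): (gru.ˈda) (ˈmug) (li.ˈklu:) (gra.ˈkla).
Foot heads: 2, 3, 5, 7.
Primary stress on the rightmost head = syllable 7.
Primary stress: syllable 7 → gru.da.mug.li.klu:.gra.ˈkla.

7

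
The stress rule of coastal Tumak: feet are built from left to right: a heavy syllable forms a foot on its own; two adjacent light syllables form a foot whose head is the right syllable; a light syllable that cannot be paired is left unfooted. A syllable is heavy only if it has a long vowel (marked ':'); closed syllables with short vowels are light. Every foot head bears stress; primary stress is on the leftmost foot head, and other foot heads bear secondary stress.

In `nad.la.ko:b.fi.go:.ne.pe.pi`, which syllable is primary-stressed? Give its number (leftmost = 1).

Weights: 1 nad L, 2 la L, 3 ko:b H, 4 fi L, 5 go: H, 6 ne L, 7 pe L, 8 pi L.
Parse left to right (heavy = foot alone; LL = one foot; stranded L unfooted): (nad.ˈla) (ˈko:b) fi (ˈgo:) (ne.ˈpe) pi.
Foot heads: 2, 3, 5, 7.
Primary stress on the leftmost head = syllable 2.
Primary stress: syllable 2 → nad.ˈla.ko:b.fi.go:.ne.pe.pi.

2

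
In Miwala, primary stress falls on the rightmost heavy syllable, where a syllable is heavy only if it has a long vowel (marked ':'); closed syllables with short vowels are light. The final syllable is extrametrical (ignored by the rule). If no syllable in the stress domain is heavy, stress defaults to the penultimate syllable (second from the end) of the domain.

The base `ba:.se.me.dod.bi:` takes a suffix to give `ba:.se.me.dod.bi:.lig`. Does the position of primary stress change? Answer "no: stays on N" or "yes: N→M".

Base `ba:.se.me.dod.bi:` (5 syllables):
  The final syllable (5, bi:) is extrametrical; the stress domain is syllables 1–4.
  Weights: 1 ba: H, 2 se L, 3 me L, 4 dod L.
  Heavy syllables in the domain: 1. The rightmost is syllable 1 (ba:).
  → primary stress on syllable 1.
Suffixed `ba:.se.me.dod.bi:.lig` (6 syllables):
  The final syllable (6, lig) is extrametrical; the stress domain is syllables 1–5.
  Weights: 1 ba: H, 2 se L, 3 me L, 4 dod L, 5 bi: H.
  Heavy syllables in the domain: 1, 5. The rightmost is syllable 5 (bi:).
  → primary stress on syllable 5.

yes: 1→5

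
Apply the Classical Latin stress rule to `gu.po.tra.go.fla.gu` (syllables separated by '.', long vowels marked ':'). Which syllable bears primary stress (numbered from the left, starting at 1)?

4

Classical Latin: stress the penult if heavy (long vowel or closed), else the antepenult.
Weights: 4 go L, 5 fla L, 6 gu L.
The penult (syllable 5, fla) is light, so stress falls on the antepenult (syllable 4, go).
Stress on syllable 4: gu.po.tra.ˈgo.fla.gu.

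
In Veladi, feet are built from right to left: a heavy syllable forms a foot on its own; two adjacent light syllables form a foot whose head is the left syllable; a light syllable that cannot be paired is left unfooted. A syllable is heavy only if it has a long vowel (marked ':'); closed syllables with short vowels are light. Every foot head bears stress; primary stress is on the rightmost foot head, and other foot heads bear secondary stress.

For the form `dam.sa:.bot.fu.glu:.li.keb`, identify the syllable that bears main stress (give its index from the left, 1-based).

Weights: 1 dam L, 2 sa: H, 3 bot L, 4 fu L, 5 glu: H, 6 li L, 7 keb L.
Parse right to left (heavy = foot alone; LL = one foot; stranded L unfooted): dam (ˈsa:) (ˈbot.fu) (ˈglu:) (ˈli.keb).
Foot heads: 2, 3, 5, 6.
Primary stress on the rightmost head = syllable 6.
Primary stress: syllable 6 → dam.sa:.bot.fu.glu:.ˈli.keb.

6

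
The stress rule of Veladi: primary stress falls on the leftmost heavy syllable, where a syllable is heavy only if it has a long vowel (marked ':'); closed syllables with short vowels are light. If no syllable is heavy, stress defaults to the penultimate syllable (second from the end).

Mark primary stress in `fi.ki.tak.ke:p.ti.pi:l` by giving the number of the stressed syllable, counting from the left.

Weights: 1 fi L, 2 ki L, 3 tak L, 4 ke:p H, 5 ti L, 6 pi:l H.
Heavy syllables in the domain: 4, 6. The leftmost is syllable 4 (ke:p).
Primary stress: syllable 4 → fi.ki.tak.ˈke:p.ti.pi:l.

4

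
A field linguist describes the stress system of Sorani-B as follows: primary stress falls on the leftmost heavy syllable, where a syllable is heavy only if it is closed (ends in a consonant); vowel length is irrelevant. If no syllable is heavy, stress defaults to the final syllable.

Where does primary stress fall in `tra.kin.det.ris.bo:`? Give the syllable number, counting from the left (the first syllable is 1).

2

Weights: 1 tra L, 2 kin H, 3 det H, 4 ris H, 5 bo: L.
Heavy syllables in the domain: 2, 3, 4. The leftmost is syllable 2 (kin).
Primary stress: syllable 2 → tra.ˈkin.det.ris.bo:.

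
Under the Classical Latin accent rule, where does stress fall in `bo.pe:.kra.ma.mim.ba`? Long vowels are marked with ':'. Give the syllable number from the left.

5

Classical Latin: stress the penult if heavy (long vowel or closed), else the antepenult.
Weights: 4 ma L, 5 mim H, 6 ba L.
The penult (syllable 5, mim) is heavy, so it takes stress.
Stress on syllable 5: bo.pe:.kra.ma.ˈmim.ba.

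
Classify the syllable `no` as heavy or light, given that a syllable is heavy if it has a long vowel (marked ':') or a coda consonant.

`no`: short vowel, open (no coda). Short vowel, open → light.

light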